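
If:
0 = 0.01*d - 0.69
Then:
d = 69.00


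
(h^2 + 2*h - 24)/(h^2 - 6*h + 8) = (h + 6)/(h - 2)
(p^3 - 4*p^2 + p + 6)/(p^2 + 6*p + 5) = (p^2 - 5*p + 6)/(p + 5)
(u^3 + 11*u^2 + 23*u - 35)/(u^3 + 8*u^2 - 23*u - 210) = (u^2 + 4*u - 5)/(u^2 + u - 30)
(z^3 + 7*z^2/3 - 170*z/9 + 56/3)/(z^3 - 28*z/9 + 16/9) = (3*z^2 + 11*z - 42)/(3*z^2 + 4*z - 4)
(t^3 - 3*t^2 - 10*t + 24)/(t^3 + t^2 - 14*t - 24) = (t - 2)/(t + 2)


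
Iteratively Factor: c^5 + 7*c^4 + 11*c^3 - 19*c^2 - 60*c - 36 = (c + 2)*(c^4 + 5*c^3 + c^2 - 21*c - 18) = (c + 1)*(c + 2)*(c^3 + 4*c^2 - 3*c - 18) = (c - 2)*(c + 1)*(c + 2)*(c^2 + 6*c + 9) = (c - 2)*(c + 1)*(c + 2)*(c + 3)*(c + 3)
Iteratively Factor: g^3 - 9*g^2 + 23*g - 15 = (g - 5)*(g^2 - 4*g + 3) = (g - 5)*(g - 3)*(g - 1)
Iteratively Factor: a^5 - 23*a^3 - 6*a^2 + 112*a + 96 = (a - 3)*(a^4 + 3*a^3 - 14*a^2 - 48*a - 32) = (a - 3)*(a + 4)*(a^3 - a^2 - 10*a - 8) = (a - 4)*(a - 3)*(a + 4)*(a^2 + 3*a + 2) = (a - 4)*(a - 3)*(a + 1)*(a + 4)*(a + 2)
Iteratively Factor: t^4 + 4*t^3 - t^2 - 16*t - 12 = (t + 2)*(t^3 + 2*t^2 - 5*t - 6) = (t - 2)*(t + 2)*(t^2 + 4*t + 3) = (t - 2)*(t + 1)*(t + 2)*(t + 3)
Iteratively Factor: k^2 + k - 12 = (k - 3)*(k + 4)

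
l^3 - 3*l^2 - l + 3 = (l - 3)*(l - 1)*(l + 1)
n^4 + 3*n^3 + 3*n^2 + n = n*(n + 1)^3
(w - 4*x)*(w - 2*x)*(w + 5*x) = w^3 - w^2*x - 22*w*x^2 + 40*x^3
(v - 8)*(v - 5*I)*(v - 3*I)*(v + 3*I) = v^4 - 8*v^3 - 5*I*v^3 + 9*v^2 + 40*I*v^2 - 72*v - 45*I*v + 360*I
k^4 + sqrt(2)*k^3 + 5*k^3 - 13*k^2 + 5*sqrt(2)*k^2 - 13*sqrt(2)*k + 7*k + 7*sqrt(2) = (k - 1)^2*(k + 7)*(k + sqrt(2))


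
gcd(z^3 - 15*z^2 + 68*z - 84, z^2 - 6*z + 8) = z - 2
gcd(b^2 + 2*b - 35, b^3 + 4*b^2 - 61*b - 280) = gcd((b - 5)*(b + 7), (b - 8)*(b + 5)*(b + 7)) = b + 7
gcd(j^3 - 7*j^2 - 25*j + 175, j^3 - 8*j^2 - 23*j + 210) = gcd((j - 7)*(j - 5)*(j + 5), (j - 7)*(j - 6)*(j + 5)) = j^2 - 2*j - 35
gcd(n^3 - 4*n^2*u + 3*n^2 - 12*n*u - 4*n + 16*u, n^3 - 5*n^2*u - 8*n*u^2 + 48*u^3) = -n + 4*u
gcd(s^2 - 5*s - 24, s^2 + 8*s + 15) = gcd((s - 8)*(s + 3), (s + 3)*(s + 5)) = s + 3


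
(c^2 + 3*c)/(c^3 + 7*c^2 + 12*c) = 1/(c + 4)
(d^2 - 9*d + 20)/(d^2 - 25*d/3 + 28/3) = 3*(d^2 - 9*d + 20)/(3*d^2 - 25*d + 28)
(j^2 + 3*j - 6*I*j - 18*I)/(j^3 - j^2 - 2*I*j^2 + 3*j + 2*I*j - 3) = (j^2 + j*(3 - 6*I) - 18*I)/(j^3 + j^2*(-1 - 2*I) + j*(3 + 2*I) - 3)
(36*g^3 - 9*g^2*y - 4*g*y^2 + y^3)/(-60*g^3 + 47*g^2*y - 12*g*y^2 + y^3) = (3*g + y)/(-5*g + y)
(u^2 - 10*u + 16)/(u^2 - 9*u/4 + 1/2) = 4*(u - 8)/(4*u - 1)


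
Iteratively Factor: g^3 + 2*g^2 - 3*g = (g + 3)*(g^2 - g) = g*(g + 3)*(g - 1)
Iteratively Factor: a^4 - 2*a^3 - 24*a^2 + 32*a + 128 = (a + 2)*(a^3 - 4*a^2 - 16*a + 64) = (a - 4)*(a + 2)*(a^2 - 16) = (a - 4)^2*(a + 2)*(a + 4)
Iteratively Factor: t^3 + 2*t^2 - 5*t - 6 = (t + 1)*(t^2 + t - 6) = (t + 1)*(t + 3)*(t - 2)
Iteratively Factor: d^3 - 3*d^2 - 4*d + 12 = (d + 2)*(d^2 - 5*d + 6) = (d - 3)*(d + 2)*(d - 2)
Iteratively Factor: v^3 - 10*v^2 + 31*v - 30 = (v - 5)*(v^2 - 5*v + 6) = (v - 5)*(v - 2)*(v - 3)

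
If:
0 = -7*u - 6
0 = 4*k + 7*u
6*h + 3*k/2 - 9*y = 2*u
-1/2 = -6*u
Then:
No Solution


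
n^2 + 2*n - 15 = (n - 3)*(n + 5)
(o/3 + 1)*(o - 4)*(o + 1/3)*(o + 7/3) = o^4/3 + 5*o^3/9 - 125*o^2/27 - 295*o/27 - 28/9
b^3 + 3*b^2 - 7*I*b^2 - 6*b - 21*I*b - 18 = (b + 3)*(b - 6*I)*(b - I)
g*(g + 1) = g^2 + g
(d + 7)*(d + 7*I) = d^2 + 7*d + 7*I*d + 49*I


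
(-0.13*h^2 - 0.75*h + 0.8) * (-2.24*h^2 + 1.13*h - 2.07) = 0.2912*h^4 + 1.5331*h^3 - 2.3704*h^2 + 2.4565*h - 1.656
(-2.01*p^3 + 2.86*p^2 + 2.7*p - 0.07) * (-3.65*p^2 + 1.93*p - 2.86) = 7.3365*p^5 - 14.3183*p^4 + 1.4134*p^3 - 2.7131*p^2 - 7.8571*p + 0.2002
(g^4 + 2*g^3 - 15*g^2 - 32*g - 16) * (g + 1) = g^5 + 3*g^4 - 13*g^3 - 47*g^2 - 48*g - 16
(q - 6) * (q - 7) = q^2 - 13*q + 42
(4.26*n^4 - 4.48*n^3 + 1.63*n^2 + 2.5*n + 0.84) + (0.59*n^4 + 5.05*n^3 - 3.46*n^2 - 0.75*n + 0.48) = 4.85*n^4 + 0.569999999999999*n^3 - 1.83*n^2 + 1.75*n + 1.32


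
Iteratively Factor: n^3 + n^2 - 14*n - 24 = (n + 3)*(n^2 - 2*n - 8) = (n - 4)*(n + 3)*(n + 2)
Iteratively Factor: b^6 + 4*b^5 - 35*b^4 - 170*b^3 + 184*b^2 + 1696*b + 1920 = (b - 5)*(b^5 + 9*b^4 + 10*b^3 - 120*b^2 - 416*b - 384) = (b - 5)*(b - 4)*(b^4 + 13*b^3 + 62*b^2 + 128*b + 96) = (b - 5)*(b - 4)*(b + 3)*(b^3 + 10*b^2 + 32*b + 32) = (b - 5)*(b - 4)*(b + 3)*(b + 4)*(b^2 + 6*b + 8) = (b - 5)*(b - 4)*(b + 3)*(b + 4)^2*(b + 2)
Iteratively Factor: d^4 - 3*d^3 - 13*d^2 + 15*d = (d - 1)*(d^3 - 2*d^2 - 15*d) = d*(d - 1)*(d^2 - 2*d - 15) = d*(d - 5)*(d - 1)*(d + 3)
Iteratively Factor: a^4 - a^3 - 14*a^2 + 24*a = (a - 2)*(a^3 + a^2 - 12*a) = (a - 2)*(a + 4)*(a^2 - 3*a) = (a - 3)*(a - 2)*(a + 4)*(a)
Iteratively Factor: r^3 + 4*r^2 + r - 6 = (r - 1)*(r^2 + 5*r + 6) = (r - 1)*(r + 2)*(r + 3)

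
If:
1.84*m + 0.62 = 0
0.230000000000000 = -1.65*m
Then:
No Solution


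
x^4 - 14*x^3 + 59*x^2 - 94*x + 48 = (x - 8)*(x - 3)*(x - 2)*(x - 1)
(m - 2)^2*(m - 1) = m^3 - 5*m^2 + 8*m - 4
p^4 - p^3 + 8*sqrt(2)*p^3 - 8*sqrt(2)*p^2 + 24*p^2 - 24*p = p*(p - 1)*(p + 2*sqrt(2))*(p + 6*sqrt(2))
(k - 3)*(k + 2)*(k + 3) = k^3 + 2*k^2 - 9*k - 18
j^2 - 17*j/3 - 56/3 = (j - 8)*(j + 7/3)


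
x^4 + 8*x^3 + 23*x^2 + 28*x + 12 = (x + 1)*(x + 2)^2*(x + 3)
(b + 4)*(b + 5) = b^2 + 9*b + 20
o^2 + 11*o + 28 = (o + 4)*(o + 7)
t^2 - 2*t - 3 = (t - 3)*(t + 1)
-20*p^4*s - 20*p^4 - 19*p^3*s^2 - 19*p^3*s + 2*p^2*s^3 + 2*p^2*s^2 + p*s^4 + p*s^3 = (-4*p + s)*(p + s)*(5*p + s)*(p*s + p)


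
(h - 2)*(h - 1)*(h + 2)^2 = h^4 + h^3 - 6*h^2 - 4*h + 8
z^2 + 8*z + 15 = (z + 3)*(z + 5)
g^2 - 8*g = g*(g - 8)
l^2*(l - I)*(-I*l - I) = -I*l^4 - l^3 - I*l^3 - l^2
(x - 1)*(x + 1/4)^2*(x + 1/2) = x^4 - 11*x^2/16 - 9*x/32 - 1/32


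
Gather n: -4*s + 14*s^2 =14*s^2 - 4*s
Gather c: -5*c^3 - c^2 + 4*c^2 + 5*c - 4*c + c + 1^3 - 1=-5*c^3 + 3*c^2 + 2*c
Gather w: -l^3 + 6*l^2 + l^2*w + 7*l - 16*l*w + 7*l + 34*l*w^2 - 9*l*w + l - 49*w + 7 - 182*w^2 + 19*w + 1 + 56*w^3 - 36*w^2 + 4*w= -l^3 + 6*l^2 + 15*l + 56*w^3 + w^2*(34*l - 218) + w*(l^2 - 25*l - 26) + 8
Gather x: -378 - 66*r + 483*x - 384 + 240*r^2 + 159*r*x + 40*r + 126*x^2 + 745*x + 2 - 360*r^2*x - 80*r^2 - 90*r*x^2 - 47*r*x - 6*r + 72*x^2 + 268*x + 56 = 160*r^2 - 32*r + x^2*(198 - 90*r) + x*(-360*r^2 + 112*r + 1496) - 704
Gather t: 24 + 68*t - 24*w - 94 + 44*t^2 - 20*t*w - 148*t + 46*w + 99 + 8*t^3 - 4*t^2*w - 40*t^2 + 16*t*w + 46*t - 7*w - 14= 8*t^3 + t^2*(4 - 4*w) + t*(-4*w - 34) + 15*w + 15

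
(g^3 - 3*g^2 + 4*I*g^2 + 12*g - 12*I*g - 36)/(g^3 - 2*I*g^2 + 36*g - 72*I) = (g - 3)/(g - 6*I)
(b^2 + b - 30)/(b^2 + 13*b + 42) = (b - 5)/(b + 7)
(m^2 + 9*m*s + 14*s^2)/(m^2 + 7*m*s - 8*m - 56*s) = (m + 2*s)/(m - 8)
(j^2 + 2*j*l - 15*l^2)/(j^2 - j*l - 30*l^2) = (j - 3*l)/(j - 6*l)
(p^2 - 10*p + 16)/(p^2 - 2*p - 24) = (-p^2 + 10*p - 16)/(-p^2 + 2*p + 24)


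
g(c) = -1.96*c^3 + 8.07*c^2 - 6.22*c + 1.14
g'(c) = -5.88*c^2 + 16.14*c - 6.22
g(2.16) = 5.60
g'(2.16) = 1.21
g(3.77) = -12.63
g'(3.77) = -28.94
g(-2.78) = 122.91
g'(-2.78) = -96.53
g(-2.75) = 120.04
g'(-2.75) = -95.07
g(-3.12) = 158.63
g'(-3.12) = -113.82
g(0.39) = -0.17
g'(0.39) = -0.82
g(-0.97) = 16.56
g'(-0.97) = -27.41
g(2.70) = 4.60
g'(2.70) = -5.51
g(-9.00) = 2139.63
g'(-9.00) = -627.76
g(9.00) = -830.01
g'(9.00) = -337.24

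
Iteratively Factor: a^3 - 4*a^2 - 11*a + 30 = (a + 3)*(a^2 - 7*a + 10) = (a - 5)*(a + 3)*(a - 2)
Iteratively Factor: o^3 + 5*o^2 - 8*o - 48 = (o + 4)*(o^2 + o - 12) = (o + 4)^2*(o - 3)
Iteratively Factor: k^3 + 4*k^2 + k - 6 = (k + 2)*(k^2 + 2*k - 3) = (k - 1)*(k + 2)*(k + 3)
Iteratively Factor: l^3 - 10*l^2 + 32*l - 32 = (l - 2)*(l^2 - 8*l + 16) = (l - 4)*(l - 2)*(l - 4)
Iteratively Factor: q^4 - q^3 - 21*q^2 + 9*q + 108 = (q - 3)*(q^3 + 2*q^2 - 15*q - 36) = (q - 4)*(q - 3)*(q^2 + 6*q + 9) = (q - 4)*(q - 3)*(q + 3)*(q + 3)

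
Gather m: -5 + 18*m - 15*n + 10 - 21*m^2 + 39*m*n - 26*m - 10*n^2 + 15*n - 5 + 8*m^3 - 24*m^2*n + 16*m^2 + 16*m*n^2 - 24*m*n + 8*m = 8*m^3 + m^2*(-24*n - 5) + m*(16*n^2 + 15*n) - 10*n^2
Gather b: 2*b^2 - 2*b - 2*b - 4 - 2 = 2*b^2 - 4*b - 6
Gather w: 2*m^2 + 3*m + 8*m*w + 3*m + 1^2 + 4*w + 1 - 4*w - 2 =2*m^2 + 8*m*w + 6*m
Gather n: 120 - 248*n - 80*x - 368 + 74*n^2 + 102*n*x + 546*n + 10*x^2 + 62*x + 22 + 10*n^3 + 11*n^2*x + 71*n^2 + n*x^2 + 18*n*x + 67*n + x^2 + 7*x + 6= 10*n^3 + n^2*(11*x + 145) + n*(x^2 + 120*x + 365) + 11*x^2 - 11*x - 220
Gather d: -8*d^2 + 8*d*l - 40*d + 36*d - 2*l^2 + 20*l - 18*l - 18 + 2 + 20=-8*d^2 + d*(8*l - 4) - 2*l^2 + 2*l + 4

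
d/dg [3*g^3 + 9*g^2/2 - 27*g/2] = 9*g^2 + 9*g - 27/2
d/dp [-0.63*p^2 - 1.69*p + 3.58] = -1.26*p - 1.69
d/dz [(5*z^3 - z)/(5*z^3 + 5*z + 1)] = (60*z^3 + 15*z^2 - 1)/(25*z^6 + 50*z^4 + 10*z^3 + 25*z^2 + 10*z + 1)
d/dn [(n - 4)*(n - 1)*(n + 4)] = 3*n^2 - 2*n - 16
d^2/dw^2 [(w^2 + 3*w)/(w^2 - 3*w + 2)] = 4*(3*w^3 - 3*w^2 - 9*w + 11)/(w^6 - 9*w^5 + 33*w^4 - 63*w^3 + 66*w^2 - 36*w + 8)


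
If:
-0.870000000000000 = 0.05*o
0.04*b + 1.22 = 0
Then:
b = -30.50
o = -17.40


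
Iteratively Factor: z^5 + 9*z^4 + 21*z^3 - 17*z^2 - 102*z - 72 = (z + 3)*(z^4 + 6*z^3 + 3*z^2 - 26*z - 24) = (z + 1)*(z + 3)*(z^3 + 5*z^2 - 2*z - 24) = (z - 2)*(z + 1)*(z + 3)*(z^2 + 7*z + 12) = (z - 2)*(z + 1)*(z + 3)^2*(z + 4)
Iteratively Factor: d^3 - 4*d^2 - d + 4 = (d - 4)*(d^2 - 1) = (d - 4)*(d - 1)*(d + 1)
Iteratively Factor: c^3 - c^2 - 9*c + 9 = (c - 1)*(c^2 - 9) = (c - 1)*(c + 3)*(c - 3)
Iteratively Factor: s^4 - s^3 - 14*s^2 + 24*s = (s - 2)*(s^3 + s^2 - 12*s) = (s - 2)*(s + 4)*(s^2 - 3*s) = (s - 3)*(s - 2)*(s + 4)*(s)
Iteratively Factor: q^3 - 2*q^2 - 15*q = (q - 5)*(q^2 + 3*q) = q*(q - 5)*(q + 3)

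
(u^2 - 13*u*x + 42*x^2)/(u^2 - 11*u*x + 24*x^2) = (u^2 - 13*u*x + 42*x^2)/(u^2 - 11*u*x + 24*x^2)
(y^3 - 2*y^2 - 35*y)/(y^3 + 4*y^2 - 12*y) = (y^2 - 2*y - 35)/(y^2 + 4*y - 12)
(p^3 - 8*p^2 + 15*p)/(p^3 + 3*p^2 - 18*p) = (p - 5)/(p + 6)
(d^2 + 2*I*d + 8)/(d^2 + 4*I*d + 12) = (d + 4*I)/(d + 6*I)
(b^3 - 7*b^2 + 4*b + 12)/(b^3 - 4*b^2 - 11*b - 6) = (b - 2)/(b + 1)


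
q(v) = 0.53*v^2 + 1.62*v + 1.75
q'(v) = 1.06*v + 1.62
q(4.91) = 22.48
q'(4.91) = 6.82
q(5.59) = 27.37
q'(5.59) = 7.55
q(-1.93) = 0.60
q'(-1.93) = -0.43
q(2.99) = 11.33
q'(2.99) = 4.79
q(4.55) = 20.09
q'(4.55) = 6.44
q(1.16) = 4.34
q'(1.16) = 2.85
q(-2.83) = 1.41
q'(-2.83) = -1.38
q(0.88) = 3.59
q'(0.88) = 2.55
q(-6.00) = 11.11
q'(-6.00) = -4.74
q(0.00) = 1.75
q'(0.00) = 1.62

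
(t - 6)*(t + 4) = t^2 - 2*t - 24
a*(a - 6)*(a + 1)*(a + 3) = a^4 - 2*a^3 - 21*a^2 - 18*a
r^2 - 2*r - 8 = (r - 4)*(r + 2)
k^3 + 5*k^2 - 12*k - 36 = (k - 3)*(k + 2)*(k + 6)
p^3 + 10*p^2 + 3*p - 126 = (p - 3)*(p + 6)*(p + 7)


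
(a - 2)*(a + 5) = a^2 + 3*a - 10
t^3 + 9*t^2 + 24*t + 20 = (t + 2)^2*(t + 5)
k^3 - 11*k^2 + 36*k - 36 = (k - 6)*(k - 3)*(k - 2)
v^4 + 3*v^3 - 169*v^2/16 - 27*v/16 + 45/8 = (v - 2)*(v - 3/4)*(v + 3/4)*(v + 5)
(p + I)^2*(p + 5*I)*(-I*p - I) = -I*p^4 + 7*p^3 - I*p^3 + 7*p^2 + 11*I*p^2 - 5*p + 11*I*p - 5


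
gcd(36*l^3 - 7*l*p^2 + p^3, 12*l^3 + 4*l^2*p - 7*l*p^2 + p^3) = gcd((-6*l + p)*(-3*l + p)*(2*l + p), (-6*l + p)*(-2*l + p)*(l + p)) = -6*l + p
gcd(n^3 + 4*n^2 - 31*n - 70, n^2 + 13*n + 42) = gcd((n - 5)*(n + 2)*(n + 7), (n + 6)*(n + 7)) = n + 7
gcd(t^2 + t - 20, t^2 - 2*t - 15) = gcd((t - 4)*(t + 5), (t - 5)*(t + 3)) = 1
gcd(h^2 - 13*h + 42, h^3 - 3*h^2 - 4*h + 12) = 1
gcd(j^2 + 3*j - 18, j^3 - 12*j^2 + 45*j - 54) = j - 3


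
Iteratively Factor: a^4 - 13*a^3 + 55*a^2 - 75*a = (a - 3)*(a^3 - 10*a^2 + 25*a) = (a - 5)*(a - 3)*(a^2 - 5*a) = a*(a - 5)*(a - 3)*(a - 5)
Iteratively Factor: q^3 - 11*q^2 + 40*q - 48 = (q - 4)*(q^2 - 7*q + 12) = (q - 4)^2*(q - 3)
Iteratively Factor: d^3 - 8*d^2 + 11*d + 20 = (d - 4)*(d^2 - 4*d - 5) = (d - 5)*(d - 4)*(d + 1)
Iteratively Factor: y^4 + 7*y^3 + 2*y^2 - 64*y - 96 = (y - 3)*(y^3 + 10*y^2 + 32*y + 32) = (y - 3)*(y + 2)*(y^2 + 8*y + 16) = (y - 3)*(y + 2)*(y + 4)*(y + 4)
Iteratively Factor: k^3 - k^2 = (k)*(k^2 - k) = k^2*(k - 1)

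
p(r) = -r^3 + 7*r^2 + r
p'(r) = -3*r^2 + 14*r + 1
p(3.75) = 49.45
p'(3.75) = 11.31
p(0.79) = 4.67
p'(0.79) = 10.19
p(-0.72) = 3.28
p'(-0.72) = -10.64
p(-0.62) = 2.31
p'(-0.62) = -8.83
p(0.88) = 5.62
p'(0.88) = 11.00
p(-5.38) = 352.95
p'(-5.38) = -161.15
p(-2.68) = 66.85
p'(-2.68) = -58.07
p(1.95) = 21.15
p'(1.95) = 16.89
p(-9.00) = 1287.00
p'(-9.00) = -368.00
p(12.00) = -708.00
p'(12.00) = -263.00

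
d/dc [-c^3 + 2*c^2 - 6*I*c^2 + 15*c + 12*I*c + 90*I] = -3*c^2 + c*(4 - 12*I) + 15 + 12*I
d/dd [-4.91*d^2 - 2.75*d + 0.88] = -9.82*d - 2.75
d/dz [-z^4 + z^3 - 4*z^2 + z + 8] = -4*z^3 + 3*z^2 - 8*z + 1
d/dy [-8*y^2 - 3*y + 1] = -16*y - 3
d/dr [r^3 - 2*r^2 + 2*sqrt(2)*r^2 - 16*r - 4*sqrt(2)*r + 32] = 3*r^2 - 4*r + 4*sqrt(2)*r - 16 - 4*sqrt(2)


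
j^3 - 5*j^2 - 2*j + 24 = (j - 4)*(j - 3)*(j + 2)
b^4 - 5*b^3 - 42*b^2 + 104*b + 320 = (b - 8)*(b - 4)*(b + 2)*(b + 5)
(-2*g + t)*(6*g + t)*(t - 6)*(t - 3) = -12*g^2*t^2 + 108*g^2*t - 216*g^2 + 4*g*t^3 - 36*g*t^2 + 72*g*t + t^4 - 9*t^3 + 18*t^2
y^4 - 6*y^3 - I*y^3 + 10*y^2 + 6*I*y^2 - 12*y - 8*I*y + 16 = (y - 4)*(y - 2)*(y - 2*I)*(y + I)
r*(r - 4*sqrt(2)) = r^2 - 4*sqrt(2)*r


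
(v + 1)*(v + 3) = v^2 + 4*v + 3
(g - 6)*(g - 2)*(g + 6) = g^3 - 2*g^2 - 36*g + 72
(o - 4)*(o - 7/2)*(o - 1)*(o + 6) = o^4 - 5*o^3/2 - 59*o^2/2 + 115*o - 84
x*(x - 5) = x^2 - 5*x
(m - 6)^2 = m^2 - 12*m + 36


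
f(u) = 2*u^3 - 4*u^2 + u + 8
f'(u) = 6*u^2 - 8*u + 1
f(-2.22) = -35.82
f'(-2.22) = 48.33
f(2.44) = 15.68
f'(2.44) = 17.20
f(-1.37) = -6.02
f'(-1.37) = 23.22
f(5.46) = 219.76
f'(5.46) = 136.19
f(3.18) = 35.05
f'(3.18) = 36.23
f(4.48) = 112.03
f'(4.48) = 85.58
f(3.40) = 43.77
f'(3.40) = 43.16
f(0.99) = 7.01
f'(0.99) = -1.04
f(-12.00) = -4036.00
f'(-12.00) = 961.00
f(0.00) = 8.00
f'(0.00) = 1.00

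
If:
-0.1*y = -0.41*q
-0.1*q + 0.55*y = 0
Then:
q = 0.00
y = 0.00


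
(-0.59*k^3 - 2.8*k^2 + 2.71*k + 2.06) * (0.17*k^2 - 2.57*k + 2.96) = -0.1003*k^5 + 1.0403*k^4 + 5.9103*k^3 - 14.9025*k^2 + 2.7274*k + 6.0976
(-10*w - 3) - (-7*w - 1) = -3*w - 2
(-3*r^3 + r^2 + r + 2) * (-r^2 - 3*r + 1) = 3*r^5 + 8*r^4 - 7*r^3 - 4*r^2 - 5*r + 2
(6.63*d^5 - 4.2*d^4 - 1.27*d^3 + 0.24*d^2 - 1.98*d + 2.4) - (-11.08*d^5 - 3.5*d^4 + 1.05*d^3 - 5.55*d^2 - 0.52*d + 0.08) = 17.71*d^5 - 0.7*d^4 - 2.32*d^3 + 5.79*d^2 - 1.46*d + 2.32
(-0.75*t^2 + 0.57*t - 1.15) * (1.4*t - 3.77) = -1.05*t^3 + 3.6255*t^2 - 3.7589*t + 4.3355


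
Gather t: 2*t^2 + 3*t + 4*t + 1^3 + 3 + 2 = 2*t^2 + 7*t + 6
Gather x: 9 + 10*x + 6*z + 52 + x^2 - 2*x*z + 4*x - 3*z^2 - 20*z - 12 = x^2 + x*(14 - 2*z) - 3*z^2 - 14*z + 49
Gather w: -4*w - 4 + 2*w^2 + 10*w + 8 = 2*w^2 + 6*w + 4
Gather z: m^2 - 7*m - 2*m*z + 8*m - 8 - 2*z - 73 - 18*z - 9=m^2 + m + z*(-2*m - 20) - 90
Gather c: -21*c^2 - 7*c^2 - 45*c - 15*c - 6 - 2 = -28*c^2 - 60*c - 8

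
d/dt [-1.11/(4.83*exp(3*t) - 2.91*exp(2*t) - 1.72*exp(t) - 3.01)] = (16.0839*exp(2*t) - 6.4602*exp(t) - 1.9092)*exp(t)/(-4.83*exp(3*t) + 2.91*exp(2*t) + 1.72*exp(t) + 3.01)^2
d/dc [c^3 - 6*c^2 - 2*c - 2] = 3*c^2 - 12*c - 2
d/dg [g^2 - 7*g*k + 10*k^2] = 2*g - 7*k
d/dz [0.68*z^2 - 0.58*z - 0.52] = 1.36*z - 0.58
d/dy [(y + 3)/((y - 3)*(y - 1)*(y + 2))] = (-2*y^3 - 7*y^2 + 12*y + 21)/(y^6 - 4*y^5 - 6*y^4 + 32*y^3 + y^2 - 60*y + 36)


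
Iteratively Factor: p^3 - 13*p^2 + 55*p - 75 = (p - 3)*(p^2 - 10*p + 25) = (p - 5)*(p - 3)*(p - 5)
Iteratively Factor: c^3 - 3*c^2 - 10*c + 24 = (c + 3)*(c^2 - 6*c + 8) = (c - 2)*(c + 3)*(c - 4)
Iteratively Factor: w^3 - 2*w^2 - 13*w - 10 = (w + 2)*(w^2 - 4*w - 5) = (w + 1)*(w + 2)*(w - 5)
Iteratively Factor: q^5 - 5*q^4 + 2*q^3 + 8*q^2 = (q)*(q^4 - 5*q^3 + 2*q^2 + 8*q) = q*(q - 2)*(q^3 - 3*q^2 - 4*q) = q^2*(q - 2)*(q^2 - 3*q - 4) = q^2*(q - 2)*(q + 1)*(q - 4)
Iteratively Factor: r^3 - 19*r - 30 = (r - 5)*(r^2 + 5*r + 6) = (r - 5)*(r + 2)*(r + 3)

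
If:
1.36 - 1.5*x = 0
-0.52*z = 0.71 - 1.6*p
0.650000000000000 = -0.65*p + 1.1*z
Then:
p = 0.79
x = 0.91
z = 1.06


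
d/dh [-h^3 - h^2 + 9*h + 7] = -3*h^2 - 2*h + 9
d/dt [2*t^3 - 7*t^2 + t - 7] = 6*t^2 - 14*t + 1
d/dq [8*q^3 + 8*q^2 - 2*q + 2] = 24*q^2 + 16*q - 2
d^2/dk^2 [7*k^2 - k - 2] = 14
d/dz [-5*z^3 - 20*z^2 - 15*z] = -15*z^2 - 40*z - 15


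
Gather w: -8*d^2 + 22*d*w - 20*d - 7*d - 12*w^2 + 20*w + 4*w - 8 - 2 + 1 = -8*d^2 - 27*d - 12*w^2 + w*(22*d + 24) - 9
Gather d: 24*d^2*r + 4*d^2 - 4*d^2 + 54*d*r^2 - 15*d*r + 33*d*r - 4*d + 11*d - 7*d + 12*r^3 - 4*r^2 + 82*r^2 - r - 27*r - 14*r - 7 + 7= 24*d^2*r + d*(54*r^2 + 18*r) + 12*r^3 + 78*r^2 - 42*r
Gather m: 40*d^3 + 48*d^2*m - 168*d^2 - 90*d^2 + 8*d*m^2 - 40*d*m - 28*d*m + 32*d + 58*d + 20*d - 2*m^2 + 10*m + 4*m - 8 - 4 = 40*d^3 - 258*d^2 + 110*d + m^2*(8*d - 2) + m*(48*d^2 - 68*d + 14) - 12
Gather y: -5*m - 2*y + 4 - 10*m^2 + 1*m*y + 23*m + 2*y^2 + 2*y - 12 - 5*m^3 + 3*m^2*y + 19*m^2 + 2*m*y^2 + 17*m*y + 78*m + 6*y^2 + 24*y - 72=-5*m^3 + 9*m^2 + 96*m + y^2*(2*m + 8) + y*(3*m^2 + 18*m + 24) - 80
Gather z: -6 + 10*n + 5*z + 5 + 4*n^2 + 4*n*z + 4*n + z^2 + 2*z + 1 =4*n^2 + 14*n + z^2 + z*(4*n + 7)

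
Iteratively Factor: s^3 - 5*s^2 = (s)*(s^2 - 5*s) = s^2*(s - 5)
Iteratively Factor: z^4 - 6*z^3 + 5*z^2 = (z)*(z^3 - 6*z^2 + 5*z) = z^2*(z^2 - 6*z + 5) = z^2*(z - 1)*(z - 5)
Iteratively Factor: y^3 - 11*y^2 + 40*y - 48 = (y - 3)*(y^2 - 8*y + 16) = (y - 4)*(y - 3)*(y - 4)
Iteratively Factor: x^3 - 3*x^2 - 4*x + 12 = (x - 2)*(x^2 - x - 6) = (x - 2)*(x + 2)*(x - 3)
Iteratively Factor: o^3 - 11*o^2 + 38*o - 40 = (o - 2)*(o^2 - 9*o + 20) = (o - 5)*(o - 2)*(o - 4)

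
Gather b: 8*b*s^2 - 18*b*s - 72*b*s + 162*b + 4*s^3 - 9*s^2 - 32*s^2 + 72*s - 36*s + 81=b*(8*s^2 - 90*s + 162) + 4*s^3 - 41*s^2 + 36*s + 81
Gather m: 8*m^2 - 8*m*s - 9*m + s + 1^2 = 8*m^2 + m*(-8*s - 9) + s + 1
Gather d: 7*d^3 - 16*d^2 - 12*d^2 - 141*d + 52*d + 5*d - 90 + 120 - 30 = 7*d^3 - 28*d^2 - 84*d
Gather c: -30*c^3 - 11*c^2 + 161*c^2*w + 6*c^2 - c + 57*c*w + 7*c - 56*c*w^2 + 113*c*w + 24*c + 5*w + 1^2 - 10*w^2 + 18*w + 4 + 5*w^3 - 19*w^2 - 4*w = -30*c^3 + c^2*(161*w - 5) + c*(-56*w^2 + 170*w + 30) + 5*w^3 - 29*w^2 + 19*w + 5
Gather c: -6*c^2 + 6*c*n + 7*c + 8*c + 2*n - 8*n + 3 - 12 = -6*c^2 + c*(6*n + 15) - 6*n - 9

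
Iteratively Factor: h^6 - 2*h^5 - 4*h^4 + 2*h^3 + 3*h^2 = (h + 1)*(h^5 - 3*h^4 - h^3 + 3*h^2) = (h - 1)*(h + 1)*(h^4 - 2*h^3 - 3*h^2) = (h - 3)*(h - 1)*(h + 1)*(h^3 + h^2) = h*(h - 3)*(h - 1)*(h + 1)*(h^2 + h) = h^2*(h - 3)*(h - 1)*(h + 1)*(h + 1)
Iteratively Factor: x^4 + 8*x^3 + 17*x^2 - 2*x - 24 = (x - 1)*(x^3 + 9*x^2 + 26*x + 24) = (x - 1)*(x + 2)*(x^2 + 7*x + 12) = (x - 1)*(x + 2)*(x + 4)*(x + 3)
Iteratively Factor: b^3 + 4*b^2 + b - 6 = (b - 1)*(b^2 + 5*b + 6) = (b - 1)*(b + 3)*(b + 2)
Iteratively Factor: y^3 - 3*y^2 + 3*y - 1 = (y - 1)*(y^2 - 2*y + 1) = (y - 1)^2*(y - 1)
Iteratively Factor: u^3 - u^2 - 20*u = (u)*(u^2 - u - 20) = u*(u - 5)*(u + 4)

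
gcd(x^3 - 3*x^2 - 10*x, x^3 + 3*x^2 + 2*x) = x^2 + 2*x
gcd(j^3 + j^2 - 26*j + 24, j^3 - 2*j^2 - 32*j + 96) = j^2 + 2*j - 24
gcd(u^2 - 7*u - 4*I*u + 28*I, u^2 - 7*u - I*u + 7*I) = u - 7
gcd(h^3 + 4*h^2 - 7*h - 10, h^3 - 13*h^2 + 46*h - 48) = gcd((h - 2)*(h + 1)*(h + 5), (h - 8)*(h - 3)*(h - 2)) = h - 2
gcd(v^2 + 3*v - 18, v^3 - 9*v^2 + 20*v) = 1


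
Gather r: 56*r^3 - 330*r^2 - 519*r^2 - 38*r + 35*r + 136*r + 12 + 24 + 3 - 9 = 56*r^3 - 849*r^2 + 133*r + 30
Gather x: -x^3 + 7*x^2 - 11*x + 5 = -x^3 + 7*x^2 - 11*x + 5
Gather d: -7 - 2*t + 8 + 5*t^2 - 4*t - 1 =5*t^2 - 6*t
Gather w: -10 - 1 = -11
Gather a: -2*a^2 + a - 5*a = -2*a^2 - 4*a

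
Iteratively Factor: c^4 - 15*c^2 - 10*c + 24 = (c - 1)*(c^3 + c^2 - 14*c - 24) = (c - 1)*(c + 2)*(c^2 - c - 12) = (c - 4)*(c - 1)*(c + 2)*(c + 3)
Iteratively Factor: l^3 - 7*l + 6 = (l + 3)*(l^2 - 3*l + 2) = (l - 1)*(l + 3)*(l - 2)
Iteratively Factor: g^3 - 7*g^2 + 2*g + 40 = (g - 5)*(g^2 - 2*g - 8) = (g - 5)*(g + 2)*(g - 4)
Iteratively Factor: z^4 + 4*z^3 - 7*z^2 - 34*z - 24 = (z + 1)*(z^3 + 3*z^2 - 10*z - 24) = (z + 1)*(z + 2)*(z^2 + z - 12) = (z - 3)*(z + 1)*(z + 2)*(z + 4)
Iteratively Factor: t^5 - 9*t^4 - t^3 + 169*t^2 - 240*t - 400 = (t - 4)*(t^4 - 5*t^3 - 21*t^2 + 85*t + 100) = (t - 4)*(t + 4)*(t^3 - 9*t^2 + 15*t + 25) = (t - 4)*(t + 1)*(t + 4)*(t^2 - 10*t + 25) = (t - 5)*(t - 4)*(t + 1)*(t + 4)*(t - 5)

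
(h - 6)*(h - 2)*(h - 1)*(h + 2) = h^4 - 7*h^3 + 2*h^2 + 28*h - 24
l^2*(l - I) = l^3 - I*l^2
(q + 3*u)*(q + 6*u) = q^2 + 9*q*u + 18*u^2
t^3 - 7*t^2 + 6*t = t*(t - 6)*(t - 1)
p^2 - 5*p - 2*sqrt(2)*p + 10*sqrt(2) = (p - 5)*(p - 2*sqrt(2))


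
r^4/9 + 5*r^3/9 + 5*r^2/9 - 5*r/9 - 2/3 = (r/3 + 1/3)*(r/3 + 1)*(r - 1)*(r + 2)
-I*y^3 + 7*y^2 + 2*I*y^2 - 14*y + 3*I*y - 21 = (y - 3)*(y + 7*I)*(-I*y - I)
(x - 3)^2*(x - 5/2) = x^3 - 17*x^2/2 + 24*x - 45/2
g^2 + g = g*(g + 1)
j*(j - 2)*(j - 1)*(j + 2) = j^4 - j^3 - 4*j^2 + 4*j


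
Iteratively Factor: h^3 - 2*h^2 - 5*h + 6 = (h - 1)*(h^2 - h - 6) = (h - 1)*(h + 2)*(h - 3)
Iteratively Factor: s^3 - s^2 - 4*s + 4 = (s + 2)*(s^2 - 3*s + 2) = (s - 2)*(s + 2)*(s - 1)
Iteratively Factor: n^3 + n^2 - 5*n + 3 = (n - 1)*(n^2 + 2*n - 3) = (n - 1)*(n + 3)*(n - 1)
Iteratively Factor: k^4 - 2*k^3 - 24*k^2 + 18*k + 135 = (k - 3)*(k^3 + k^2 - 21*k - 45) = (k - 3)*(k + 3)*(k^2 - 2*k - 15) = (k - 5)*(k - 3)*(k + 3)*(k + 3)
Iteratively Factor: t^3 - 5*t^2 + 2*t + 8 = (t - 4)*(t^2 - t - 2) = (t - 4)*(t + 1)*(t - 2)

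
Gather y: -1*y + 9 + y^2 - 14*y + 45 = y^2 - 15*y + 54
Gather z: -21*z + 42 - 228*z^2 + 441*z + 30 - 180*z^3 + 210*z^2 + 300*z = -180*z^3 - 18*z^2 + 720*z + 72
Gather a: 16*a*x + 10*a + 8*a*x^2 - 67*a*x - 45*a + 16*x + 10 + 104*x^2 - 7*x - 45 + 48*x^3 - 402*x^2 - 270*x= a*(8*x^2 - 51*x - 35) + 48*x^3 - 298*x^2 - 261*x - 35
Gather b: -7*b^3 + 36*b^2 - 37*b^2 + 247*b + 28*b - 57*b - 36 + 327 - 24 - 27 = -7*b^3 - b^2 + 218*b + 240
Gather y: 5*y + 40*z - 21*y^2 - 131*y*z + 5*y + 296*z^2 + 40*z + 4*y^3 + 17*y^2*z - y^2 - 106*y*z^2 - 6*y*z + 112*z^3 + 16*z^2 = 4*y^3 + y^2*(17*z - 22) + y*(-106*z^2 - 137*z + 10) + 112*z^3 + 312*z^2 + 80*z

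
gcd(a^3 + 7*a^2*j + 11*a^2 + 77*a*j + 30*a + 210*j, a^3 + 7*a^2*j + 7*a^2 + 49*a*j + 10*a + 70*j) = a^2 + 7*a*j + 5*a + 35*j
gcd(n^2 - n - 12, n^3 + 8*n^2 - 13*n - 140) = n - 4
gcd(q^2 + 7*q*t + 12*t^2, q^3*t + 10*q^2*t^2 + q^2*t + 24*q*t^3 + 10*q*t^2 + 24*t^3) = q + 4*t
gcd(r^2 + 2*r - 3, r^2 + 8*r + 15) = r + 3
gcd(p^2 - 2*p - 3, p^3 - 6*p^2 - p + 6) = p + 1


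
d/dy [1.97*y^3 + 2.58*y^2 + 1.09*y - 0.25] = 5.91*y^2 + 5.16*y + 1.09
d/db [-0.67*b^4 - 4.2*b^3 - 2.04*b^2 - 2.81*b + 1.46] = -2.68*b^3 - 12.6*b^2 - 4.08*b - 2.81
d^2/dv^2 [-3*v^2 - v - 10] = -6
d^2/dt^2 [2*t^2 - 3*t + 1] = 4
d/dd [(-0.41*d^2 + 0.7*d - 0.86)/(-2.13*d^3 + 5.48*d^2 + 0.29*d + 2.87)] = (-0.8733*d^4 + 2.982*d^3 - 9.4503*d^2 + 7.0722*d + 2.2584)/(4.5369*d^6 - 23.3448*d^5 + 28.795*d^4 - 9.0478*d^3 + 31.5393*d^2 + 1.6646*d + 8.2369)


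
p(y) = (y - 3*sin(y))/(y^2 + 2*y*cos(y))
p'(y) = (1 - 3*cos(y))/(y^2 + 2*y*cos(y)) + (y - 3*sin(y))*(2*y*sin(y) - 2*y - 2*cos(y))/(y^2 + 2*y*cos(y))^2 = (2*y^2*sin(y) - 3*y^2*cos(y) - y^2 + 6*y*sin(y) - 6*y + 3*sin(2*y))/(y^2*(y + 2*cos(y))^2)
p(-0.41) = -1.35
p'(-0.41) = 1.42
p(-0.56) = -1.63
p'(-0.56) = 2.48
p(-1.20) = 2.80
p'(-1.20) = 19.04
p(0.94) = -0.74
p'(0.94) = 0.19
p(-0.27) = -1.18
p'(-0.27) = 0.93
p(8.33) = 0.09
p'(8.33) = 0.04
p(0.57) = -0.82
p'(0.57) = 0.22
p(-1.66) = 0.44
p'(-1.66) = 1.39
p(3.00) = 0.84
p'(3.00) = 0.42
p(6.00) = 0.14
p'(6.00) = -0.09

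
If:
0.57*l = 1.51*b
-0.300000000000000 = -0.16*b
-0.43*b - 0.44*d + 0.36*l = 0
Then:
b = 1.88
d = 2.23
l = 4.97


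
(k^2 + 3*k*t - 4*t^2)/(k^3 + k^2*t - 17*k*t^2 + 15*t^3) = (-k - 4*t)/(-k^2 - 2*k*t + 15*t^2)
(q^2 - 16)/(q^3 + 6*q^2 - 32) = (q - 4)/(q^2 + 2*q - 8)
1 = 1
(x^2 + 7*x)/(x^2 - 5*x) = (x + 7)/(x - 5)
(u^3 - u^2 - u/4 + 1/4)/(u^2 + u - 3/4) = (2*u^2 - u - 1)/(2*u + 3)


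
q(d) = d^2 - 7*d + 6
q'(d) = 2*d - 7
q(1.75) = -3.19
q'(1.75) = -3.50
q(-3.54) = 43.31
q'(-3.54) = -14.08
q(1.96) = -3.88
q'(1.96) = -3.08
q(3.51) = -6.25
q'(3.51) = 0.02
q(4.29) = -5.63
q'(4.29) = 1.58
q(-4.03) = 50.45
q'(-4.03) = -15.06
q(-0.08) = 6.57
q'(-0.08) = -7.16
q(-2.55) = 30.35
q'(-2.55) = -12.10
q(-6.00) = 84.00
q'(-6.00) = -19.00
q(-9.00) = 150.00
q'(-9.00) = -25.00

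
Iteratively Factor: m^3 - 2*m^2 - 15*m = (m)*(m^2 - 2*m - 15) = m*(m - 5)*(m + 3)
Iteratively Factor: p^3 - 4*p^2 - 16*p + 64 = (p + 4)*(p^2 - 8*p + 16) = (p - 4)*(p + 4)*(p - 4)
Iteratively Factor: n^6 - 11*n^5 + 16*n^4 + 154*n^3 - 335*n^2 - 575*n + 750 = (n - 1)*(n^5 - 10*n^4 + 6*n^3 + 160*n^2 - 175*n - 750) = (n - 1)*(n + 2)*(n^4 - 12*n^3 + 30*n^2 + 100*n - 375) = (n - 5)*(n - 1)*(n + 2)*(n^3 - 7*n^2 - 5*n + 75) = (n - 5)^2*(n - 1)*(n + 2)*(n^2 - 2*n - 15) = (n - 5)^3*(n - 1)*(n + 2)*(n + 3)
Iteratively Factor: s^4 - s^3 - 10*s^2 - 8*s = (s + 2)*(s^3 - 3*s^2 - 4*s) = (s + 1)*(s + 2)*(s^2 - 4*s) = s*(s + 1)*(s + 2)*(s - 4)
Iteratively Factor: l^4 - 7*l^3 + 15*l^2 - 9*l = (l - 1)*(l^3 - 6*l^2 + 9*l) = (l - 3)*(l - 1)*(l^2 - 3*l) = (l - 3)^2*(l - 1)*(l)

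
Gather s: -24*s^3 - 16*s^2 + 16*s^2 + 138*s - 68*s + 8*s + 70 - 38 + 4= -24*s^3 + 78*s + 36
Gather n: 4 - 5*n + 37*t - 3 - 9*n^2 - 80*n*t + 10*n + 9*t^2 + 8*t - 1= -9*n^2 + n*(5 - 80*t) + 9*t^2 + 45*t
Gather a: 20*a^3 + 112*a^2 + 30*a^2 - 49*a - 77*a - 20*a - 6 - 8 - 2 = 20*a^3 + 142*a^2 - 146*a - 16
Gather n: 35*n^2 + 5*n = 35*n^2 + 5*n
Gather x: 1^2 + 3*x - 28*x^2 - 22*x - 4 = -28*x^2 - 19*x - 3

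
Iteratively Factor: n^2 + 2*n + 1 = (n + 1)*(n + 1)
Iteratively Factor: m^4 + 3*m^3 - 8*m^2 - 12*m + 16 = (m + 4)*(m^3 - m^2 - 4*m + 4) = (m + 2)*(m + 4)*(m^2 - 3*m + 2) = (m - 1)*(m + 2)*(m + 4)*(m - 2)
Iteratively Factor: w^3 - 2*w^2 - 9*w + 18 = (w + 3)*(w^2 - 5*w + 6) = (w - 2)*(w + 3)*(w - 3)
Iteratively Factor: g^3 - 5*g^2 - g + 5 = (g - 5)*(g^2 - 1) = (g - 5)*(g - 1)*(g + 1)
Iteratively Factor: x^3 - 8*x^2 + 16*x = (x - 4)*(x^2 - 4*x) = x*(x - 4)*(x - 4)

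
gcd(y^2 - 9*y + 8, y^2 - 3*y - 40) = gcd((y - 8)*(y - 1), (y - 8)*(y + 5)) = y - 8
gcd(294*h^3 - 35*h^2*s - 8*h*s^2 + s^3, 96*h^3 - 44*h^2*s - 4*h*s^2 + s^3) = 6*h + s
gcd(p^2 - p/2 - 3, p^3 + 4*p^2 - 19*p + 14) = p - 2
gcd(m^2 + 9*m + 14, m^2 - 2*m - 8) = m + 2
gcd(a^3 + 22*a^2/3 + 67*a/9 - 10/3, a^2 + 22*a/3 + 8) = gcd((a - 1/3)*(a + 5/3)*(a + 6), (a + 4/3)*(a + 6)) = a + 6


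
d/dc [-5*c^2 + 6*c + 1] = 6 - 10*c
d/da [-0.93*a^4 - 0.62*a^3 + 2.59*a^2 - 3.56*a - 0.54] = -3.72*a^3 - 1.86*a^2 + 5.18*a - 3.56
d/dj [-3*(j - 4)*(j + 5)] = -6*j - 3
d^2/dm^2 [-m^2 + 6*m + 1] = -2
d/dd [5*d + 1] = 5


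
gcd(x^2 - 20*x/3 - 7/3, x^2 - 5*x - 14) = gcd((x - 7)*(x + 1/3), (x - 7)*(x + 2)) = x - 7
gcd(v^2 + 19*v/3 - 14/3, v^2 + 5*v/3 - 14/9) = v - 2/3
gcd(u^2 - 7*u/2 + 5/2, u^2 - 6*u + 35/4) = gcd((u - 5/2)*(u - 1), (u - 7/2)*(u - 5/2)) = u - 5/2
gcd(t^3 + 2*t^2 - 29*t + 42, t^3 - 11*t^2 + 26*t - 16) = t - 2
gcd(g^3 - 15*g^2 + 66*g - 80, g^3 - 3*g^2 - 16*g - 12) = 1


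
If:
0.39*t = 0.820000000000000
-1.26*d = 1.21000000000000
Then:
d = -0.96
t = 2.10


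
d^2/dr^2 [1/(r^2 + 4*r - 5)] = 2*(-r^2 - 4*r + 4*(r + 2)^2 + 5)/(r^2 + 4*r - 5)^3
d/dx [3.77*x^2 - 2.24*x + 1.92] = 7.54*x - 2.24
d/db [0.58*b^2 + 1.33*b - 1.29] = 1.16*b + 1.33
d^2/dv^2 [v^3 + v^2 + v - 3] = 6*v + 2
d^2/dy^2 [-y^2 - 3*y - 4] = -2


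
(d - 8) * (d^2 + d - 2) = d^3 - 7*d^2 - 10*d + 16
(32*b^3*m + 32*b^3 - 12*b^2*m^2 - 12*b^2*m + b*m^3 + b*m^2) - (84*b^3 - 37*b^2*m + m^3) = 32*b^3*m - 52*b^3 - 12*b^2*m^2 + 25*b^2*m + b*m^3 + b*m^2 - m^3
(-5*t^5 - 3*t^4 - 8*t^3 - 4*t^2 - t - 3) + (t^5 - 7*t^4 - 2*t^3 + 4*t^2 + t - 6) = -4*t^5 - 10*t^4 - 10*t^3 - 9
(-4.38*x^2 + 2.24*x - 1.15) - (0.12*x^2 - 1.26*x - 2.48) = -4.5*x^2 + 3.5*x + 1.33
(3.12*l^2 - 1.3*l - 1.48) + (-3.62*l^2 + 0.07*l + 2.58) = -0.5*l^2 - 1.23*l + 1.1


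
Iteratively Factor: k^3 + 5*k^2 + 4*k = (k + 1)*(k^2 + 4*k) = (k + 1)*(k + 4)*(k)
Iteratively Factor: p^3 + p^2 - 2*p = (p - 1)*(p^2 + 2*p) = p*(p - 1)*(p + 2)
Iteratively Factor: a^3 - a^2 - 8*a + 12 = (a - 2)*(a^2 + a - 6) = (a - 2)^2*(a + 3)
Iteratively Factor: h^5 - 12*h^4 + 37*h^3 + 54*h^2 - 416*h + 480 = (h - 5)*(h^4 - 7*h^3 + 2*h^2 + 64*h - 96) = (h - 5)*(h - 4)*(h^3 - 3*h^2 - 10*h + 24) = (h - 5)*(h - 4)^2*(h^2 + h - 6) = (h - 5)*(h - 4)^2*(h + 3)*(h - 2)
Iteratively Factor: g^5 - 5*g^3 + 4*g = (g)*(g^4 - 5*g^2 + 4) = g*(g - 2)*(g^3 + 2*g^2 - g - 2) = g*(g - 2)*(g + 2)*(g^2 - 1) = g*(g - 2)*(g + 1)*(g + 2)*(g - 1)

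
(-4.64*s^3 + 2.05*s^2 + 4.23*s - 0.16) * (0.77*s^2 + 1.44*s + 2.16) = -3.5728*s^5 - 5.1031*s^4 - 3.8133*s^3 + 10.396*s^2 + 8.9064*s - 0.3456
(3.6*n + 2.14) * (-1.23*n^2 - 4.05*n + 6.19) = -4.428*n^3 - 17.2122*n^2 + 13.617*n + 13.2466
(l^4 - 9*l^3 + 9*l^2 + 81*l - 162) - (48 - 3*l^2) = l^4 - 9*l^3 + 12*l^2 + 81*l - 210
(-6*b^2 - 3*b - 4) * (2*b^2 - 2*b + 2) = -12*b^4 + 6*b^3 - 14*b^2 + 2*b - 8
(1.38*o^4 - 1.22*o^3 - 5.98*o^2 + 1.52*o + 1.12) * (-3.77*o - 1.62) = -5.2026*o^5 + 2.3638*o^4 + 24.521*o^3 + 3.9572*o^2 - 6.6848*o - 1.8144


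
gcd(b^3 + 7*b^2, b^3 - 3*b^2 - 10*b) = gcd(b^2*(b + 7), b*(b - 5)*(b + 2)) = b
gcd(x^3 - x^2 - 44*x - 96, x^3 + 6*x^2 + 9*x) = x + 3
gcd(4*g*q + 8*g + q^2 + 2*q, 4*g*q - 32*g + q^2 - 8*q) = 4*g + q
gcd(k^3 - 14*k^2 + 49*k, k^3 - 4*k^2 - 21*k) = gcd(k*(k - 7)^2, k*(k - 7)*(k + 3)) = k^2 - 7*k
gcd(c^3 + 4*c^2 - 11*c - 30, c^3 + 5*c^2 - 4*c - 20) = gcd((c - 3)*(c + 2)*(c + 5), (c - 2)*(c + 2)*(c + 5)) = c^2 + 7*c + 10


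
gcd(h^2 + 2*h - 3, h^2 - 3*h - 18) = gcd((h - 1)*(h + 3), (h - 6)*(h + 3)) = h + 3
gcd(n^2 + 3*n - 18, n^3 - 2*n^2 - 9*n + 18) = n - 3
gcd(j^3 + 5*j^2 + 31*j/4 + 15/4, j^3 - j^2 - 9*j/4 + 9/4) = j + 3/2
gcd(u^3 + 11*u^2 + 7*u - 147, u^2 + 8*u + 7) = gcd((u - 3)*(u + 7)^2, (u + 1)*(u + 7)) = u + 7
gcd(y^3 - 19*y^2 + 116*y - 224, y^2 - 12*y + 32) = y^2 - 12*y + 32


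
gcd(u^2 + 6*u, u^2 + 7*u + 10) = 1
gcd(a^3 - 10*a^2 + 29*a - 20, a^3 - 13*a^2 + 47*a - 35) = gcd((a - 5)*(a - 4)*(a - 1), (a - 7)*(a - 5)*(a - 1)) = a^2 - 6*a + 5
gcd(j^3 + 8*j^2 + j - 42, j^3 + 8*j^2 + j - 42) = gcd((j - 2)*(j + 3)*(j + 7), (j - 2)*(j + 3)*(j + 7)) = j^3 + 8*j^2 + j - 42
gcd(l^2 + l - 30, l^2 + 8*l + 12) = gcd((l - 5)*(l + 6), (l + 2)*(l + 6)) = l + 6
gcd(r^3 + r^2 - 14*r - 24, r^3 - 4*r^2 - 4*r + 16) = r^2 - 2*r - 8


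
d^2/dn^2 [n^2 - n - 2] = 2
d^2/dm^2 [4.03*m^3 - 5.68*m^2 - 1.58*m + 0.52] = 24.18*m - 11.36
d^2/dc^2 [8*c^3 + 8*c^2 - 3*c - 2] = 48*c + 16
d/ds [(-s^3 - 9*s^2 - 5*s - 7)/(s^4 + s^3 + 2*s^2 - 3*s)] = (s^6 + 18*s^5 + 22*s^4 + 44*s^3 + 58*s^2 + 28*s - 21)/(s^2*(s^6 + 2*s^5 + 5*s^4 - 2*s^3 - 2*s^2 - 12*s + 9))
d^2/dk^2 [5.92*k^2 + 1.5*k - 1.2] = 11.8400000000000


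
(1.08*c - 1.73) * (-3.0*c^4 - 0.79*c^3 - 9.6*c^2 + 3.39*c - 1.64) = -3.24*c^5 + 4.3368*c^4 - 9.0013*c^3 + 20.2692*c^2 - 7.6359*c + 2.8372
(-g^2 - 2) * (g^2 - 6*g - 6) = -g^4 + 6*g^3 + 4*g^2 + 12*g + 12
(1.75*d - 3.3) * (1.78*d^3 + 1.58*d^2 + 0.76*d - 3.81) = 3.115*d^4 - 3.109*d^3 - 3.884*d^2 - 9.1755*d + 12.573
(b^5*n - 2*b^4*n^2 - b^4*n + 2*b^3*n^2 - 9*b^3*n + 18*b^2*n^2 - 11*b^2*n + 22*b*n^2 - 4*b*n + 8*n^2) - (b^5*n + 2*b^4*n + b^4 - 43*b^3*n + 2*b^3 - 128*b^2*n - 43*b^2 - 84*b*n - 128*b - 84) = -2*b^4*n^2 - 3*b^4*n - b^4 + 2*b^3*n^2 + 34*b^3*n - 2*b^3 + 18*b^2*n^2 + 117*b^2*n + 43*b^2 + 22*b*n^2 + 80*b*n + 128*b + 8*n^2 + 84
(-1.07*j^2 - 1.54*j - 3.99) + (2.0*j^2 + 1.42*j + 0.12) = 0.93*j^2 - 0.12*j - 3.87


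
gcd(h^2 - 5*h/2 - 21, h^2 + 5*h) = 1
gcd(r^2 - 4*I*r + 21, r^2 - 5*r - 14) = 1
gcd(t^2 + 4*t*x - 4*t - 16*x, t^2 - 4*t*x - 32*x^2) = t + 4*x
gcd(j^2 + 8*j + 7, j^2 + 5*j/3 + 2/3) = j + 1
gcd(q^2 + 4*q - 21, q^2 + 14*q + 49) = q + 7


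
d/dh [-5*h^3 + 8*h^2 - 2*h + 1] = -15*h^2 + 16*h - 2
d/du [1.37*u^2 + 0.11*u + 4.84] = 2.74*u + 0.11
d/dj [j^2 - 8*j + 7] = 2*j - 8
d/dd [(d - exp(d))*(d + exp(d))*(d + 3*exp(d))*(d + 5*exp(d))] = 8*d^3*exp(d) + 4*d^3 + 28*d^2*exp(2*d) + 24*d^2*exp(d) - 24*d*exp(3*d) + 28*d*exp(2*d) - 60*exp(4*d) - 8*exp(3*d)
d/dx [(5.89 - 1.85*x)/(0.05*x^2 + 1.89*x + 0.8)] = (0.0925*x^2 - 0.589*x - 12.6121)/(0.0025*x^4 + 0.189*x^3 + 3.6521*x^2 + 3.024*x + 0.64)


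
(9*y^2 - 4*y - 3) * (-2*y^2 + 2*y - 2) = -18*y^4 + 26*y^3 - 20*y^2 + 2*y + 6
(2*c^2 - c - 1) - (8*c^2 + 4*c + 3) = -6*c^2 - 5*c - 4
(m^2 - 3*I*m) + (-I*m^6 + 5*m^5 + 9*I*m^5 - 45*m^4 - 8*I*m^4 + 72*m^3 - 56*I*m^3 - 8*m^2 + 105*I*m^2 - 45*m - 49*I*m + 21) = -I*m^6 + 5*m^5 + 9*I*m^5 - 45*m^4 - 8*I*m^4 + 72*m^3 - 56*I*m^3 - 7*m^2 + 105*I*m^2 - 45*m - 52*I*m + 21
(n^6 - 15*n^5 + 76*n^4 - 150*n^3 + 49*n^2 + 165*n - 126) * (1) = n^6 - 15*n^5 + 76*n^4 - 150*n^3 + 49*n^2 + 165*n - 126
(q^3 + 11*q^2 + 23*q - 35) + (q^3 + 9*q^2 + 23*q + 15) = 2*q^3 + 20*q^2 + 46*q - 20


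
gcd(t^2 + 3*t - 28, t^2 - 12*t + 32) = t - 4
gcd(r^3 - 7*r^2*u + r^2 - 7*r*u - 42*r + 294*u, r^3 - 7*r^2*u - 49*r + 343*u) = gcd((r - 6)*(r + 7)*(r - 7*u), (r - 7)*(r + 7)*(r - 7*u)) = r^2 - 7*r*u + 7*r - 49*u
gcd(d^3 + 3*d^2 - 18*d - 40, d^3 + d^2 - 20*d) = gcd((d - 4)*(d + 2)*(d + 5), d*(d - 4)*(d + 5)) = d^2 + d - 20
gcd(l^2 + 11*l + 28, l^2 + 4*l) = l + 4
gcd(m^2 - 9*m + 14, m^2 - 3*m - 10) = 1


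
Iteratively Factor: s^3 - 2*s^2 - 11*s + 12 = (s - 1)*(s^2 - s - 12) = (s - 1)*(s + 3)*(s - 4)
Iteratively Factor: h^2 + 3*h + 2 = (h + 2)*(h + 1)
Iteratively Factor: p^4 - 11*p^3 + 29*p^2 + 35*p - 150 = (p + 2)*(p^3 - 13*p^2 + 55*p - 75) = (p - 5)*(p + 2)*(p^2 - 8*p + 15) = (p - 5)^2*(p + 2)*(p - 3)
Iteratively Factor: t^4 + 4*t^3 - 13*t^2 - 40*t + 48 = (t + 4)*(t^3 - 13*t + 12) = (t - 3)*(t + 4)*(t^2 + 3*t - 4) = (t - 3)*(t - 1)*(t + 4)*(t + 4)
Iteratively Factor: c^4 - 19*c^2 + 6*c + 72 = (c + 2)*(c^3 - 2*c^2 - 15*c + 36) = (c - 3)*(c + 2)*(c^2 + c - 12) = (c - 3)*(c + 2)*(c + 4)*(c - 3)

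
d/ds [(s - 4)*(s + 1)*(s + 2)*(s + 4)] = 4*s^3 + 9*s^2 - 28*s - 48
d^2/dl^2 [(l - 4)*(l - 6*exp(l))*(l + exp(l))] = -5*l^2*exp(l) - 24*l*exp(2*l) + 6*l + 72*exp(2*l) + 30*exp(l) - 8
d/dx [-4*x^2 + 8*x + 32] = 8 - 8*x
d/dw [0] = 0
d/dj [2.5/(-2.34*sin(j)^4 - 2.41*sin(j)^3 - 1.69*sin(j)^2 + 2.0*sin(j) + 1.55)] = (23.4*sin(j)^3 + 18.075*sin(j)^2 + 8.45*sin(j) - 5.0)*cos(j)/(2.34*sin(j)^4 + 2.41*sin(j)^3 + 1.69*sin(j)^2 - 2.0*sin(j) - 1.55)^2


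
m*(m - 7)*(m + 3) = m^3 - 4*m^2 - 21*m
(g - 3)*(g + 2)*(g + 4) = g^3 + 3*g^2 - 10*g - 24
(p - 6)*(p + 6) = p^2 - 36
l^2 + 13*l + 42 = (l + 6)*(l + 7)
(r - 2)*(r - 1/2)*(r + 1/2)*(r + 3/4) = r^4 - 5*r^3/4 - 7*r^2/4 + 5*r/16 + 3/8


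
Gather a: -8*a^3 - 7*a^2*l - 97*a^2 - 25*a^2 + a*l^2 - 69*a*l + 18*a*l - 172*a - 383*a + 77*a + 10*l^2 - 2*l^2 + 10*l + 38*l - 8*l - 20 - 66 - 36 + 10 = -8*a^3 + a^2*(-7*l - 122) + a*(l^2 - 51*l - 478) + 8*l^2 + 40*l - 112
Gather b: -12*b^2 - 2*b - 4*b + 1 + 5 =-12*b^2 - 6*b + 6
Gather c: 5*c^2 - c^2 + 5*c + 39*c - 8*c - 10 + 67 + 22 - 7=4*c^2 + 36*c + 72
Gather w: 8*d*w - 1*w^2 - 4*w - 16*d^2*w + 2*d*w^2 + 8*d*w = w^2*(2*d - 1) + w*(-16*d^2 + 16*d - 4)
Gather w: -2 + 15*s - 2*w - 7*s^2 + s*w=-7*s^2 + 15*s + w*(s - 2) - 2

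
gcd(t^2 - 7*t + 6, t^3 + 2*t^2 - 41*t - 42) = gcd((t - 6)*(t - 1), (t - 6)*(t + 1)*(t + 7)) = t - 6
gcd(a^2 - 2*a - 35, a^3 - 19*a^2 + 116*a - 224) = a - 7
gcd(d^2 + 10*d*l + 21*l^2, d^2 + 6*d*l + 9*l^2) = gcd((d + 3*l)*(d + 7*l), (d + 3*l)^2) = d + 3*l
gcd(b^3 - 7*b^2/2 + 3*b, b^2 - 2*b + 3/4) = b - 3/2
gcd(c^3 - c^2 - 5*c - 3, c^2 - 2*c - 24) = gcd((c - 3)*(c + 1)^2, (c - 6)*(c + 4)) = 1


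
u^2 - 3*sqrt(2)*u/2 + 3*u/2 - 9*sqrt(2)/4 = (u + 3/2)*(u - 3*sqrt(2)/2)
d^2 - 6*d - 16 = (d - 8)*(d + 2)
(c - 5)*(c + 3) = c^2 - 2*c - 15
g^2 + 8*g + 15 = (g + 3)*(g + 5)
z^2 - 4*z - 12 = (z - 6)*(z + 2)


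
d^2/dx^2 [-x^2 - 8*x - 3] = -2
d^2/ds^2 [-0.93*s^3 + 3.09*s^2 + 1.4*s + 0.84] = 6.18 - 5.58*s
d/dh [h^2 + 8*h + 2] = 2*h + 8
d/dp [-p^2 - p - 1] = -2*p - 1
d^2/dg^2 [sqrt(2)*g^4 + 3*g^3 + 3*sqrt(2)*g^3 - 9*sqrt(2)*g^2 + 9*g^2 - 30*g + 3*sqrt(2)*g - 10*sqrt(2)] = 12*sqrt(2)*g^2 + 18*g + 18*sqrt(2)*g - 18*sqrt(2) + 18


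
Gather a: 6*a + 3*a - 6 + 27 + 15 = 9*a + 36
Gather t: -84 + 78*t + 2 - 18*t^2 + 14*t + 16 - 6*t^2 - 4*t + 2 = -24*t^2 + 88*t - 64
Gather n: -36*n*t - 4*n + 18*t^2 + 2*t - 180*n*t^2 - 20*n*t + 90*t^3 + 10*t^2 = n*(-180*t^2 - 56*t - 4) + 90*t^3 + 28*t^2 + 2*t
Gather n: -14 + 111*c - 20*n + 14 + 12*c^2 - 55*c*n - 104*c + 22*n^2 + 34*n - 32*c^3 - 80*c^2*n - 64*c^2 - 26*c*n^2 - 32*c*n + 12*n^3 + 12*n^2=-32*c^3 - 52*c^2 + 7*c + 12*n^3 + n^2*(34 - 26*c) + n*(-80*c^2 - 87*c + 14)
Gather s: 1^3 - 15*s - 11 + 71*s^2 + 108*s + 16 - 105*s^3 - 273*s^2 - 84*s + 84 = -105*s^3 - 202*s^2 + 9*s + 90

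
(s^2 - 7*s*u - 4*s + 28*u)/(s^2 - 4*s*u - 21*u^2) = (s - 4)/(s + 3*u)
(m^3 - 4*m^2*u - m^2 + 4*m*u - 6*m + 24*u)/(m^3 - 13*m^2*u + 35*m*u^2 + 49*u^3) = (m^3 - 4*m^2*u - m^2 + 4*m*u - 6*m + 24*u)/(m^3 - 13*m^2*u + 35*m*u^2 + 49*u^3)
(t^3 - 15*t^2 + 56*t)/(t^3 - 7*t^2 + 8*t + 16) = t*(t^2 - 15*t + 56)/(t^3 - 7*t^2 + 8*t + 16)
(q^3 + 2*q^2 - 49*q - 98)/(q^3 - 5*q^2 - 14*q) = (q + 7)/q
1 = 1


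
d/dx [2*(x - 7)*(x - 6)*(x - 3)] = 6*x^2 - 64*x + 162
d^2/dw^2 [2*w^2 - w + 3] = 4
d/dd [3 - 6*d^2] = -12*d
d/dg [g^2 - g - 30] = 2*g - 1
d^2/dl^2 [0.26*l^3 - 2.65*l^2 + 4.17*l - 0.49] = 1.56*l - 5.3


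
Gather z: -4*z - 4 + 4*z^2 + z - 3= 4*z^2 - 3*z - 7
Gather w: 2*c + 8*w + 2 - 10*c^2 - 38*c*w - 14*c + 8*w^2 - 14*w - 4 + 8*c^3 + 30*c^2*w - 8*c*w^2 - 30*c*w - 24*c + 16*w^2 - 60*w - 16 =8*c^3 - 10*c^2 - 36*c + w^2*(24 - 8*c) + w*(30*c^2 - 68*c - 66) - 18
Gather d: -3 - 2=-5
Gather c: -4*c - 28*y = -4*c - 28*y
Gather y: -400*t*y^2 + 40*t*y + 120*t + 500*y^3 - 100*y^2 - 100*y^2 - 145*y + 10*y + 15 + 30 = 120*t + 500*y^3 + y^2*(-400*t - 200) + y*(40*t - 135) + 45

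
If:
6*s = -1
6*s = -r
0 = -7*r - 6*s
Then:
No Solution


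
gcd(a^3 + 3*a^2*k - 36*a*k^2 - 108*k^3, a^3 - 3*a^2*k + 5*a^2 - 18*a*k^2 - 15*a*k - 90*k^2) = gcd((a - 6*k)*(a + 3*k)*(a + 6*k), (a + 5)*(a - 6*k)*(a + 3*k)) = a^2 - 3*a*k - 18*k^2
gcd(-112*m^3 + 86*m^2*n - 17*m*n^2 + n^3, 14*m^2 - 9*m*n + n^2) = 14*m^2 - 9*m*n + n^2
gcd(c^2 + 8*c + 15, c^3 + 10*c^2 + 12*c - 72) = 1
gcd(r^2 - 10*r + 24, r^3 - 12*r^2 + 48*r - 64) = r - 4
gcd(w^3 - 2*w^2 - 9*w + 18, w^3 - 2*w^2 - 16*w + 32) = w - 2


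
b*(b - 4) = b^2 - 4*b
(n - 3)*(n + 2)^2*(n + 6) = n^4 + 7*n^3 - 2*n^2 - 60*n - 72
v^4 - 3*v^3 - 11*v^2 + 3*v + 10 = (v - 5)*(v - 1)*(v + 1)*(v + 2)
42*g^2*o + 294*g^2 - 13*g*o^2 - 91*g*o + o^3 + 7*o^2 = (-7*g + o)*(-6*g + o)*(o + 7)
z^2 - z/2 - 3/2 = (z - 3/2)*(z + 1)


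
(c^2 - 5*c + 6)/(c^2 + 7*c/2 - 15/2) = 2*(c^2 - 5*c + 6)/(2*c^2 + 7*c - 15)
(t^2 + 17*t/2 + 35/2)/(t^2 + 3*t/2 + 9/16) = 8*(2*t^2 + 17*t + 35)/(16*t^2 + 24*t + 9)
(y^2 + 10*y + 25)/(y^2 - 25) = (y + 5)/(y - 5)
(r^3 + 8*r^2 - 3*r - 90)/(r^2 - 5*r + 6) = (r^2 + 11*r + 30)/(r - 2)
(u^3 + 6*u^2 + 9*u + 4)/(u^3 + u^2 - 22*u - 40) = (u^2 + 2*u + 1)/(u^2 - 3*u - 10)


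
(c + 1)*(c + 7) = c^2 + 8*c + 7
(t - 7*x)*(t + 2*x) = t^2 - 5*t*x - 14*x^2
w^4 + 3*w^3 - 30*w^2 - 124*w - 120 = (w - 6)*(w + 2)^2*(w + 5)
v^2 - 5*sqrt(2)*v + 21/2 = (v - 7*sqrt(2)/2)*(v - 3*sqrt(2)/2)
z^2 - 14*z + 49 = (z - 7)^2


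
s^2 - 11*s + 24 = (s - 8)*(s - 3)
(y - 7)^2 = y^2 - 14*y + 49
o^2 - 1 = (o - 1)*(o + 1)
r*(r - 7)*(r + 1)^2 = r^4 - 5*r^3 - 13*r^2 - 7*r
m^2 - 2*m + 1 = (m - 1)^2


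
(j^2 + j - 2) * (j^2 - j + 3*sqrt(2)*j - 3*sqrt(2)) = j^4 + 3*sqrt(2)*j^3 - 3*j^2 - 9*sqrt(2)*j + 2*j + 6*sqrt(2)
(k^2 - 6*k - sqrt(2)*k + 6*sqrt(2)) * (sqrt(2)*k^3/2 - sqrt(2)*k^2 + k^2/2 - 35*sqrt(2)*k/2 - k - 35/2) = sqrt(2)*k^5/2 - 4*sqrt(2)*k^4 - k^4/2 - 12*sqrt(2)*k^3 + 4*k^3 + 23*k^2/2 + 109*sqrt(2)*k^2 - 105*k + 23*sqrt(2)*k/2 - 105*sqrt(2)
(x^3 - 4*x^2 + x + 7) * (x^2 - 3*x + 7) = x^5 - 7*x^4 + 20*x^3 - 24*x^2 - 14*x + 49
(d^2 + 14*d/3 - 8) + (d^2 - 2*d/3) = 2*d^2 + 4*d - 8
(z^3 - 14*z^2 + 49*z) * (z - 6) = z^4 - 20*z^3 + 133*z^2 - 294*z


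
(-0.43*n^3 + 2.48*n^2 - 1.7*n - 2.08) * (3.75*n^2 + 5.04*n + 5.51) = -1.6125*n^5 + 7.1328*n^4 + 3.7549*n^3 - 2.7032*n^2 - 19.8502*n - 11.4608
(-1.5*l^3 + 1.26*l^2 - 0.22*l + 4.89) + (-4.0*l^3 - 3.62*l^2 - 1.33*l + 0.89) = -5.5*l^3 - 2.36*l^2 - 1.55*l + 5.78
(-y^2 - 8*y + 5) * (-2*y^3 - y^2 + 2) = 2*y^5 + 17*y^4 - 2*y^3 - 7*y^2 - 16*y + 10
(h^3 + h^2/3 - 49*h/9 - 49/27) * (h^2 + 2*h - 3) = h^5 + 7*h^4/3 - 70*h^3/9 - 370*h^2/27 + 343*h/27 + 49/9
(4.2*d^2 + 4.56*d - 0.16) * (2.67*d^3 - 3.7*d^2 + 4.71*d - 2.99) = 11.214*d^5 - 3.3648*d^4 + 2.4828*d^3 + 9.5116*d^2 - 14.388*d + 0.4784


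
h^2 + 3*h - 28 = (h - 4)*(h + 7)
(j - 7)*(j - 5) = j^2 - 12*j + 35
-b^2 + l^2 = (-b + l)*(b + l)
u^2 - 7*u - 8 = (u - 8)*(u + 1)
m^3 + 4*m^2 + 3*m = m*(m + 1)*(m + 3)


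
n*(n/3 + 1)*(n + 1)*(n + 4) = n^4/3 + 8*n^3/3 + 19*n^2/3 + 4*n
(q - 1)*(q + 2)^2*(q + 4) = q^4 + 7*q^3 + 12*q^2 - 4*q - 16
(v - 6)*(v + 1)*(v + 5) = v^3 - 31*v - 30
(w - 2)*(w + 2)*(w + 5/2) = w^3 + 5*w^2/2 - 4*w - 10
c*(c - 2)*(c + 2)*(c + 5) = c^4 + 5*c^3 - 4*c^2 - 20*c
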